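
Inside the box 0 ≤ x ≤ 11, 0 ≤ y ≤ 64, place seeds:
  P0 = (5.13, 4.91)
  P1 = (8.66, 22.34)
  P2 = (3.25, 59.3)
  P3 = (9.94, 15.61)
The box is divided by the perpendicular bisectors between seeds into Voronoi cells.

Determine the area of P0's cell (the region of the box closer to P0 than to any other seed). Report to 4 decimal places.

1. box [0,11]×[0,64]: [(0, 0) (11, 0) (11, 64) (0, 64)]
2. ⊥bis P0·P1 via (6.895,13.625): [(0, 15.0214) (0, 0) (11, 0) (11, 12.7936)]  |A|=152.9827
3. ⊥bis P0·P2 via (4.19,32.105): [(0, 15.0214) (0, 0) (11, 0) (11, 12.7936)]  |A|=152.9827
4. ⊥bis P0·P3 via (7.535,10.26): [(0, 13.6472) (0, 0) (11, 0) (11, 8.7024)]  |A|=122.9228
5. canonical 4-gon: [(0, 13.6472) (0, 0) (11, 0) (11, 8.7024)]
6. shoelace: 122.9228

Area of P0's cell: 122.9228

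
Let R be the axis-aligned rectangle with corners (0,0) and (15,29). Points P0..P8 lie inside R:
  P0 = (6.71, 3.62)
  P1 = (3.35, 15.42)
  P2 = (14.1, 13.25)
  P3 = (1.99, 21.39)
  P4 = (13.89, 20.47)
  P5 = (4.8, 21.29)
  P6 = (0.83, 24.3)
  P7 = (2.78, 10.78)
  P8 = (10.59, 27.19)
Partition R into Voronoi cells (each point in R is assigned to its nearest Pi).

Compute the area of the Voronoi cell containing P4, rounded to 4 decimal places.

1. box [0,15]×[0,29]: [(0, 0) (15, 0) (15, 29) (0, 29)]
2. ⊥bis P4·P0 via (10.3,12.045): [(0, 16.434) (15, 10.0423) (15, 29) (0, 29)]  |A|=236.4283
3. ⊥bis P4·P1 via (8.62,17.945): [(11.7411, 11.4309) (15, 10.0423) (15, 29) (3.3232, 29)]  |A|=133.4658
4. ⊥bis P4·P2 via (13.995,16.86): [(9.2066, 16.7207) (15, 16.8892) (15, 29) (3.3232, 29)]  |A|=106.7724
5. ⊥bis P4·P3 via (7.94,20.93): [(7.8358, 19.5818) (9.2066, 16.7207) (15, 16.8892) (15, 29) (8.5639, 29)]  |A|=82.0936
6. ⊥bis P4·P5 via (9.345,20.88): [(9.0073, 17.1366) (9.2066, 16.7207) (15, 16.8892) (15, 29) (10.0775, 29)]  |A|=66.7083
7. ⊥bis P4·P6 via (7.36,22.385): [(9.0073, 17.1366) (9.2066, 16.7207) (15, 16.8892) (15, 29) (10.0775, 29)]  |A|=66.7083
8. ⊥bis P4·P7 via (8.335,15.625): [(9.0073, 17.1366) (9.2066, 16.7207) (15, 16.8892) (15, 29) (10.0775, 29)]  |A|=66.7083
9. ⊥bis P4·P8 via (12.24,23.83): [(9.4893, 22.4792) (9.0073, 17.1366) (9.2066, 16.7207) (15, 16.8892) (15, 25.1854)]  |A|=40.1482
10. canonical 5-gon: [(9.4893, 22.4792) (9.0073, 17.1366) (9.2066, 16.7207) (15, 16.8892) (15, 25.1854)]
11. shoelace: 40.1482

Area of P4's cell: 40.1482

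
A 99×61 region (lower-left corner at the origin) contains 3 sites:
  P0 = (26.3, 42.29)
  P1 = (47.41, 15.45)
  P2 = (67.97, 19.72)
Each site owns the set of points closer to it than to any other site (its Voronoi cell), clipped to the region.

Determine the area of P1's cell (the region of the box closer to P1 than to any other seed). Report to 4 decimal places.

Area of P1's cell: 1265.8341

1. box [0,99]×[0,61]: [(0, 0) (99, 0) (99, 61) (0, 61)]
2. ⊥bis P1·P0 via (36.855,28.87): [(0.1487, 0) (99, 0) (99, 61) (77.7062, 61)]  |A|=3664.4262
3. ⊥bis P1·P2 via (57.69,17.585): [(52.7499, 41.3715) (0.1487, 0) (61.3421, 0)]  |A|=1265.8341
4. canonical 3-gon: [(52.7499, 41.3715) (0.1487, 0) (61.3421, 0)]
5. shoelace: 1265.8341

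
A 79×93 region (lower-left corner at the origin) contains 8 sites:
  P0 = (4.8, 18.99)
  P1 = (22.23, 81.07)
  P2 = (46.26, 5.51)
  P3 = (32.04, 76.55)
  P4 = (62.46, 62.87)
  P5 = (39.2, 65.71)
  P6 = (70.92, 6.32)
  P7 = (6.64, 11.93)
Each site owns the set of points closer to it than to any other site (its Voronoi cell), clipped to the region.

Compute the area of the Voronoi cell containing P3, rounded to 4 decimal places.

1. box [0,79]×[0,93]: [(0, 0) (79, 0) (79, 93) (0, 93)]
2. ⊥bis P3·P0 via (18.42,47.77): [(0, 56.4872) (79, 19.1008) (79, 93) (0, 93)]  |A|=4361.2749
3. ⊥bis P3·P1 via (27.135,78.81): [(13.8333, 49.9406) (79, 19.1008) (79, 93) (33.6731, 93)]  |A|=3383.7569
4. ⊥bis P3·P2 via (39.15,41.03): [(13.8333, 49.9406) (34.5906, 40.1173) (79, 49.0067) (79, 93) (33.6731, 93)]  |A|=2719.7044
5. ⊥bis P3·P4 via (47.25,69.71): [(13.8333, 49.9406) (34.0559, 40.3704) (57.7236, 93) (33.6731, 93)]  |A|=1163.205
6. ⊥bis P3·P5 via (35.62,71.13): [(18.3364, 59.7139) (53.0727, 82.6578) (57.7236, 93) (33.6731, 93)]  |A|=526.5438
7. ⊥bis P3·P6 via (51.48,41.435): [(18.3364, 59.7139) (53.0727, 82.6578) (57.7236, 93) (33.6731, 93)]  |A|=526.5438
8. ⊥bis P3·P7 via (19.34,44.24): [(18.3364, 59.7139) (53.0727, 82.6578) (57.7236, 93) (33.6731, 93)]  |A|=526.5438
9. canonical 4-gon: [(18.3364, 59.7139) (53.0727, 82.6578) (57.7236, 93) (33.6731, 93)]
10. shoelace: 526.5438

Area of P3's cell: 526.5438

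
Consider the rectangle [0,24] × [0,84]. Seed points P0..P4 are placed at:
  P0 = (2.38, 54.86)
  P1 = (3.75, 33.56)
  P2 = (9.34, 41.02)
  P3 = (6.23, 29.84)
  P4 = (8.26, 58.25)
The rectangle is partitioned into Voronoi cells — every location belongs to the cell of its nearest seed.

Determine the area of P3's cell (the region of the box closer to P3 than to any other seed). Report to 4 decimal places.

Area of P3's cell: 777.1722

1. box [0,24]×[0,84]: [(0, 0) (24, 0) (24, 84) (0, 84)]
2. ⊥bis P3·P0 via (4.305,42.35): [(0, 41.6876) (0, 0) (24, 0) (24, 45.3806)]  |A|=1044.818
3. ⊥bis P3·P1 via (4.99,31.7): [(0, 28.3733) (0, 0) (24, 0) (24, 44.3733)]  |A|=872.96
4. ⊥bis P3·P2 via (7.785,35.43): [(9.7606, 34.8804) (0, 28.3733) (0, 0) (24, 0) (24, 30.9194)]  |A|=777.1722
5. ⊥bis P3·P4 via (7.245,44.045): [(9.7606, 34.8804) (0, 28.3733) (0, 0) (24, 0) (24, 30.9194)]  |A|=777.1722
6. canonical 5-gon: [(9.7606, 34.8804) (0, 28.3733) (0, 0) (24, 0) (24, 30.9194)]
7. shoelace: 777.1722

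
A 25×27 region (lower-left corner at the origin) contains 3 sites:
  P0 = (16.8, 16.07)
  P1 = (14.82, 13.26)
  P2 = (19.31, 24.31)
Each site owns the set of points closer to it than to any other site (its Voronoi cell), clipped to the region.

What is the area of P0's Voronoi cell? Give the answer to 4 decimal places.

Area of P0's cell: 122.1368

1. box [0,25]×[0,27]: [(0, 0) (25, 0) (25, 27) (0, 27)]
2. ⊥bis P0·P1 via (15.81,14.665): [(0, 25.8051) (25, 8.1895) (25, 27) (0, 27)]  |A|=250.0672
3. ⊥bis P0·P2 via (18.055,20.19): [(0.2884, 25.6019) (25, 8.1895) (25, 18.0745)]  |A|=122.1368
4. canonical 3-gon: [(0.2884, 25.6019) (25, 8.1895) (25, 18.0745)]
5. shoelace: 122.1368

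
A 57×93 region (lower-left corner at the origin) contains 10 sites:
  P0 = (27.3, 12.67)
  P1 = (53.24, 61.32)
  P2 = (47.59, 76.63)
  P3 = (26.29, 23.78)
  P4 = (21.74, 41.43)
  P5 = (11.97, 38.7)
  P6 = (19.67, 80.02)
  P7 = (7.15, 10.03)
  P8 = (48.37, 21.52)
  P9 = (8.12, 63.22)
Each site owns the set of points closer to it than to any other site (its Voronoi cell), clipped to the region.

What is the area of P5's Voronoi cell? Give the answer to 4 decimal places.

Area of P5's cell: 419.4361

1. box [0,57]×[0,93]: [(0, 0) (57, 0) (57, 93) (0, 93)]
2. ⊥bis P5·P0 via (19.635,25.685): [(0, 14.1212) (57, 47.6906) (57, 93) (0, 93)]  |A|=3539.3628
3. ⊥bis P5·P1 via (32.605,50.01): [(0, 14.1212) (39.519, 37.3954) (9.0423, 93) (0, 93)]  |A|=1810.0017
4. ⊥bis P5·P2 via (29.78,57.665): [(0, 85.6313) (0, 14.1212) (39.519, 37.3954) (26.9555, 60.3175)]  |A|=1562.9269
5. ⊥bis P5·P3 via (19.13,31.24): [(0, 85.6313) (0, 14.1212) (3.3489, 16.0935) (34.7014, 46.1852) (26.9555, 60.3175)]  |A|=1352.651
6. ⊥bis P5·P4 via (16.855,40.065): [(5.5892, 80.3825) (0, 85.6313) (0, 14.1212) (3.3489, 16.0935) (19.2806, 31.3845)]  |A|=800.2688
7. ⊥bis P5·P6 via (15.82,59.36): [(11.2241, 60.2164) (0, 62.3081) (0, 14.1212) (3.3489, 16.0935) (19.2806, 31.3845)]  |A|=627.809
8. ⊥bis P5·P7 via (9.56,24.365): [(11.2241, 60.2164) (0, 62.3081) (0, 25.9722) (11.6082, 24.0207) (19.2806, 31.3845)]  |A|=553.8961
9. ⊥bis P5·P8 via (30.17,30.11): [(11.2241, 60.2164) (0, 62.3081) (0, 25.9722) (11.6082, 24.0207) (19.2806, 31.3845)]  |A|=553.8961
10. ⊥bis P5·P9 via (10.045,50.96): [(13.6524, 51.5264) (0, 49.3828) (0, 25.9722) (11.6082, 24.0207) (19.2806, 31.3845)]  |A|=419.4361
11. canonical 5-gon: [(13.6524, 51.5264) (0, 49.3828) (0, 25.9722) (11.6082, 24.0207) (19.2806, 31.3845)]
12. shoelace: 419.4361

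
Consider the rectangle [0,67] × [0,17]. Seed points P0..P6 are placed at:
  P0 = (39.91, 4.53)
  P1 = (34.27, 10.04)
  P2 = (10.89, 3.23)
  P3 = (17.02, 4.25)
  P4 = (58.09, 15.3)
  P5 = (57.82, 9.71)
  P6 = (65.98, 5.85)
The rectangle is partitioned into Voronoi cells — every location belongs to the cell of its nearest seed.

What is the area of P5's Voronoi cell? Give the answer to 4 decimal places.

Area of P5's cell: 152.7043

1. box [0,67]×[0,17]: [(0, 0) (67, 0) (67, 17) (0, 17)]
2. ⊥bis P5·P0 via (48.865,7.12): [(50.9243, 0) (67, 0) (67, 17) (46.0075, 17)]  |A|=315.0802
3. ⊥bis P5·P1 via (46.045,9.875): [(46.1385, 16.547) (50.9243, 0) (67, 0) (67, 17) (46.1448, 17)]  |A|=315.0491
4. ⊥bis P5·P2 via (34.355,6.47): [(46.1385, 16.547) (50.9243, 0) (67, 0) (67, 17) (46.1448, 17)]  |A|=315.0491
5. ⊥bis P5·P3 via (37.42,6.98): [(46.1385, 16.547) (50.9243, 0) (67, 0) (67, 17) (46.1448, 17)]  |A|=315.0491
6. ⊥bis P5·P4 via (57.955,12.505): [(47.1567, 13.0266) (50.9243, 0) (67, 0) (67, 12.0681)]  |A|=224.4415
7. ⊥bis P5·P6 via (61.9,7.78): [(63.9971, 12.2132) (47.1567, 13.0266) (50.9243, 0) (58.2198, 0)]  |A|=152.7043
8. canonical 4-gon: [(63.9971, 12.2132) (47.1567, 13.0266) (50.9243, 0) (58.2198, 0)]
9. shoelace: 152.7043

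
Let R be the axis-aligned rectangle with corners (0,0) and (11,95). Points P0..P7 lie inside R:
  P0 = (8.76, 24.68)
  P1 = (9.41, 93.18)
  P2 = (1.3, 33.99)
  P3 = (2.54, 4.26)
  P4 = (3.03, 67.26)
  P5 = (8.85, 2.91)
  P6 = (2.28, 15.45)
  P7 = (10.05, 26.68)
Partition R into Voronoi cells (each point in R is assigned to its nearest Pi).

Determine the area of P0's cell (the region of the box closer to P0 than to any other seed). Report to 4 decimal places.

Area of P0's cell: 74.9710

1. box [0,11]×[0,95]: [(0, 0) (11, 0) (11, 95) (0, 95)]
2. ⊥bis P0·P1 via (9.085,58.93): [(0, 59.0162) (0, 0) (11, 0) (11, 58.9118)]  |A|=648.6042
3. ⊥bis P0·P2 via (5.03,29.335): [(0, 25.3045) (0, 0) (11, 0) (11, 34.1187)]  |A|=326.8277
4. ⊥bis P0·P3 via (5.65,14.47): [(0, 25.3045) (0, 16.191) (11, 12.8404) (11, 34.1187)]  |A|=167.1551
5. ⊥bis P0·P4 via (5.895,45.97): [(0, 25.3045) (0, 16.191) (11, 12.8404) (11, 34.1187)]  |A|=167.1551
6. ⊥bis P0·P5 via (8.805,13.795): [(0, 25.3045) (0, 16.191) (7.8786, 13.7912) (11, 13.8041) (11, 34.1187)]  |A|=165.651
7. ⊥bis P0·P6 via (5.52,20.065): [(0, 25.3045) (0, 23.9404) (11, 16.2177) (11, 34.1187)]  |A|=105.9582
8. ⊥bis P0·P7 via (9.405,25.68): [(4.454, 28.8734) (0, 25.3045) (0, 23.9404) (11, 16.2177) (11, 24.6512)]  |A|=74.971
9. canonical 5-gon: [(4.454, 28.8734) (0, 25.3045) (0, 23.9404) (11, 16.2177) (11, 24.6512)]
10. shoelace: 74.971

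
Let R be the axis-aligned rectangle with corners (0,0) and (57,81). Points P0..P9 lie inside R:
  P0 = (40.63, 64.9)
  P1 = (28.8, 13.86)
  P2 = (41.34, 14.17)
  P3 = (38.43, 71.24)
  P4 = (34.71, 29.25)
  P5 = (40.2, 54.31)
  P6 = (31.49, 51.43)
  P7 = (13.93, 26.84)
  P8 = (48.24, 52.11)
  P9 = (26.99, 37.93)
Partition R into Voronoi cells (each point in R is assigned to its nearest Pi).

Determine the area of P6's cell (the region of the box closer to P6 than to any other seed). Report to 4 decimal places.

1. box [0,57]×[0,81]: [(0, 0) (57, 0) (57, 81) (0, 81)]
2. ⊥bis P6·P0 via (36.06,58.165): [(0, 0) (57, 0) (57, 43.9563) (2.4071, 81) (0, 81)]  |A|=3605.8378
3. ⊥bis P6·P1 via (30.145,32.645): [(0, 34.8034) (57, 30.7222) (57, 43.9563) (2.4071, 81) (0, 81)]  |A|=1738.3592
4. ⊥bis P6·P2 via (36.415,32.8): [(0, 34.8034) (34.6174, 32.3248) (57, 38.2418) (57, 43.9563) (2.4071, 81) (0, 81)]  |A|=1654.2047
5. ⊥bis P6·P3 via (34.96,61.335): [(0, 73.5825) (0, 34.8034) (34.6174, 32.3248) (57, 38.2418) (57, 43.9563) (27.5759, 63.9219)]  |A|=1531.3779
6. ⊥bis P6·P4 via (33.1,40.34): [(0, 73.5825) (0, 35.5347) (57, 43.8097) (57, 43.9563) (27.5759, 63.9219)]  |A|=1221.6961
7. ⊥bis P6·P5 via (35.845,52.87): [(0, 73.5825) (0, 35.5347) (39.6726, 41.2942) (33.5255, 59.8847) (27.5759, 63.9219)]  |A|=1051.1812
8. ⊥bis P6·P7 via (22.71,39.135): [(0, 73.5825) (0, 55.3525) (23.0631, 38.8829) (39.6726, 41.2942) (33.5255, 59.8847) (27.5759, 63.9219)]  |A|=822.6518
9. ⊥bis P6·P8 via (39.865,51.77): [(0, 73.5825) (0, 55.3525) (23.0631, 38.8829) (39.6726, 41.2942) (33.5255, 59.8847) (27.5759, 63.9219)]  |A|=822.6518
10. ⊥bis P6·P9 via (29.24,44.68): [(0, 73.5825) (0, 55.3525) (2.4313, 53.6162) (39.4809, 41.2664) (39.6726, 41.2942) (33.5255, 59.8847) (27.5759, 63.9219)]  |A|=677.1191
11. canonical 7-gon: [(0, 73.5825) (0, 55.3525) (2.4313, 53.6162) (39.4809, 41.2664) (39.6726, 41.2942) (33.5255, 59.8847) (27.5759, 63.9219)]
12. shoelace: 677.1191

Area of P6's cell: 677.1191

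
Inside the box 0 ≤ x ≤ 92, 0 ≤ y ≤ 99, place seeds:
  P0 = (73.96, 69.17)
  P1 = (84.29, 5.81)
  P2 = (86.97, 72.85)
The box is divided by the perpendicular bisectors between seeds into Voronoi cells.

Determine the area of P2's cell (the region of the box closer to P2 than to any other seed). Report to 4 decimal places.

Area of P2's cell: 657.6729

1. box [0,92]×[0,99]: [(0, 0) (92, 0) (92, 99) (0, 99)]
2. ⊥bis P2·P0 via (80.465,71.01): [(92, 30.23) (92, 99) (72.5478, 99)]  |A|=668.8649
3. ⊥bis P2·P1 via (85.63,39.33): [(89.4694, 39.1765) (92, 39.0754) (92, 99) (72.5478, 99)]  |A|=657.6729
4. canonical 4-gon: [(89.4694, 39.1765) (92, 39.0754) (92, 99) (72.5478, 99)]
5. shoelace: 657.6729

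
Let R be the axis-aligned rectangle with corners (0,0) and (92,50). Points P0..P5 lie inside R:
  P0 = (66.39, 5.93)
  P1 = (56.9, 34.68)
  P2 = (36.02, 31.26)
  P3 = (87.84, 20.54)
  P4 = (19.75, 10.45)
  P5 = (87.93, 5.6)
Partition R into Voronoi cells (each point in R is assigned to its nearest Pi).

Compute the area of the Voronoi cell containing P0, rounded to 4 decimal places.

Area of P0's cell: 620.2275

1. box [0,92]×[0,50]: [(0, 0) (92, 0) (92, 50) (0, 50)]
2. ⊥bis P0·P1 via (61.645,20.305): [(0.1309, 0) (92, 0) (92, 30.3248)]  |A|=1392.9555
3. ⊥bis P0·P2 via (51.205,18.595): [(49.2069, 16.1994) (35.6959, 0) (92, 0) (92, 30.3248)]  |A|=1104.8906
4. ⊥bis P0·P3 via (77.115,13.235): [(70.3438, 23.1763) (49.2069, 16.1994) (35.6959, 0) (86.1296, 0)]  |A|=708.503
5. ⊥bis P0·P4 via (43.07,8.19): [(70.3438, 23.1763) (49.2069, 16.1994) (43.1414, 8.927) (42.2763, 0) (86.1296, 0)]  |A|=679.1315
6. ⊥bis P0·P5 via (77.16,5.765): [(77.2709, 13.0061) (70.3438, 23.1763) (49.2069, 16.1994) (43.1414, 8.927) (42.2763, 0) (77.0717, 0)]  |A|=620.2275
7. canonical 6-gon: [(77.2709, 13.0061) (70.3438, 23.1763) (49.2069, 16.1994) (43.1414, 8.927) (42.2763, 0) (77.0717, 0)]
8. shoelace: 620.2275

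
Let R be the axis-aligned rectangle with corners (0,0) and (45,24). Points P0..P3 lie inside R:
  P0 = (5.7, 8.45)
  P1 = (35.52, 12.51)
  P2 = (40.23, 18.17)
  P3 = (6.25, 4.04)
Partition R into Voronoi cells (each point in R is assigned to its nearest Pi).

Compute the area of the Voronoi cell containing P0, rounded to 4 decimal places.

Area of P0's cell: 342.7459

1. box [0,45]×[0,24]: [(0, 0) (45, 0) (45, 24) (0, 24)]
2. ⊥bis P0·P1 via (20.61,10.48): [(0, 0) (22.0369, 0) (18.7692, 24) (0, 24)]  |A|=489.6732
3. ⊥bis P0·P2 via (22.965,13.31): [(0, 0) (22.0369, 0) (18.7692, 24) (0, 24)]  |A|=489.6732
4. ⊥bis P0·P3 via (5.975,6.245): [(0, 5.4998) (20.9326, 8.1105) (18.7692, 24) (0, 24)]  |A|=342.7459
5. canonical 4-gon: [(0, 5.4998) (20.9326, 8.1105) (18.7692, 24) (0, 24)]
6. shoelace: 342.7459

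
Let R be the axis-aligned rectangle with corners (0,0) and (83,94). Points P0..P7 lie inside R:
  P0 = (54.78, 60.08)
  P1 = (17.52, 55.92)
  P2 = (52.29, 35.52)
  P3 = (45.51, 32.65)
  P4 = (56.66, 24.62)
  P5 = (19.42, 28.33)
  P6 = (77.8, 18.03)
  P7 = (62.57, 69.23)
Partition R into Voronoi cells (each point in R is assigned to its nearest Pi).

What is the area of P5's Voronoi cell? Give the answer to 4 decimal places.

Area of P5's cell: 1418.1554

1. box [0,83]×[0,94]: [(0, 0) (83, 0) (83, 94) (0, 94)]
2. ⊥bis P5·P0 via (37.1,44.205): [(0, 85.5233) (0, 0) (76.792, 0)]  |A|=3283.7521
3. ⊥bis P5·P1 via (18.47,42.125): [(37.774, 43.4544) (0, 40.8531) (0, 0) (76.792, 0)]  |A|=2440.0655
4. ⊥bis P5·P2 via (35.855,31.925): [(33.399, 43.1531) (0, 40.8531) (0, 0) (42.8383, 0)]  |A|=1606.5271
5. ⊥bis P5·P3 via (32.465,30.49): [(30.4024, 42.9467) (0, 40.8531) (0, 0) (37.5136, 0)]  |A|=1426.5578
6. ⊥bis P5·P4 via (38.04,26.475): [(36.1955, 7.9603) (30.4024, 42.9467) (0, 40.8531) (0, 0) (35.4025, 0)]  |A|=1418.1554
7. ⊥bis P5·P6 via (48.61,23.18): [(36.1955, 7.9603) (30.4024, 42.9467) (0, 40.8531) (0, 0) (35.4025, 0)]  |A|=1418.1554
8. ⊥bis P5·P7 via (40.995,48.78): [(36.1955, 7.9603) (30.4024, 42.9467) (0, 40.8531) (0, 0) (35.4025, 0)]  |A|=1418.1554
9. canonical 5-gon: [(36.1955, 7.9603) (30.4024, 42.9467) (0, 40.8531) (0, 0) (35.4025, 0)]
10. shoelace: 1418.1554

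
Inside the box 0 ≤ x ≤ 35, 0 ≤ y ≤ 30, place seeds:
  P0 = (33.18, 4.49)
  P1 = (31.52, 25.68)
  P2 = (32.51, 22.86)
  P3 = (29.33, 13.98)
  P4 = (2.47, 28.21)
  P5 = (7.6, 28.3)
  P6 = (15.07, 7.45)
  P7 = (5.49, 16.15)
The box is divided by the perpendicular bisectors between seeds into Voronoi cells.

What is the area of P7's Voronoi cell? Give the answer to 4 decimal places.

1. box [0,35]×[0,30]: [(0, 0) (35, 0) (35, 30) (0, 30)]
2. ⊥bis P7·P0 via (19.335,10.32): [(0, 0) (14.9893, 0) (27.6221, 30) (0, 30)]  |A|=639.1711
3. ⊥bis P7·P1 via (18.505,20.915): [(0, 0) (14.9893, 0) (20.966, 14.1932) (15.1788, 30) (0, 30)]  |A|=540.8272
4. ⊥bis P7·P2 via (19,19.505): [(0, 0) (14.9893, 0) (20.5591, 13.2269) (18.9553, 19.6852) (15.1788, 30) (0, 30)]  |A|=538.7384
5. ⊥bis P7·P3 via (17.41,15.065): [(0, 0) (14.9893, 0) (16.3281, 3.1793) (18.0545, 22.1455) (15.1788, 30) (0, 30)]  |A|=506.3532
6. ⊥bis P7·P4 via (3.98,22.18): [(0, 21.1833) (0, 0) (14.9893, 0) (16.3281, 3.1793) (18.0545, 22.1455) (16.8609, 25.4056)]  |A|=397.1557
7. ⊥bis P7·P5 via (6.545,22.225): [(5.1365, 22.4696) (0, 21.1833) (0, 0) (14.9893, 0) (16.3281, 3.1793) (17.8825, 20.2561)]  |A|=364.0608
8. ⊥bis P7·P6 via (10.28,11.8): [(5.1365, 22.4696) (0, 21.1833) (0, 0.4802) (17.874, 20.1621) (17.8825, 20.2561)]  |A|=199.7505
9. canonical 5-gon: [(5.1365, 22.4696) (0, 21.1833) (0, 0.4802) (17.874, 20.1621) (17.8825, 20.2561)]
10. shoelace: 199.7505

Area of P7's cell: 199.7505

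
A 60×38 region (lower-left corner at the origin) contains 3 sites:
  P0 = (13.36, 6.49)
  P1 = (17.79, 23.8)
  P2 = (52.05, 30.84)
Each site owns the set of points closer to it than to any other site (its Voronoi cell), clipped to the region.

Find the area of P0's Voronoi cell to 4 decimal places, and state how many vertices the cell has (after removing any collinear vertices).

1. box [0,60]×[0,38]: [(0, 0) (60, 0) (60, 38) (0, 38)]
2. ⊥bis P0·P1 via (15.575,15.145): [(0, 19.131) (0, 0) (60, 0) (60, 3.7757)]  |A|=687.2
3. ⊥bis P0·P2 via (32.705,18.665): [(38.6345, 9.2436) (0, 19.131) (0, 0) (44.452, 0)]  |A|=575.0057
4. canonical 4-gon: [(38.6345, 9.2436) (0, 19.131) (0, 0) (44.452, 0)]
5. shoelace: 575.0057

Area of P0's cell: 575.0057 (4 vertices)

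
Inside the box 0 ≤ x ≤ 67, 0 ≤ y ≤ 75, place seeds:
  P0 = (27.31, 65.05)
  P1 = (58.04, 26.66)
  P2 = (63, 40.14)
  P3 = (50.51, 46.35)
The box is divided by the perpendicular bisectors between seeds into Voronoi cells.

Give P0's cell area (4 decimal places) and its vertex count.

Area of P0's cell: 1819.5461 (4 vertices)

1. box [0,67]×[0,75]: [(0, 0) (67, 0) (67, 75) (0, 75)]
2. ⊥bis P0·P1 via (42.675,45.855): [(0, 11.695) (67, 65.3264) (67, 75) (0, 75)]  |A|=2444.7832
3. ⊥bis P0·P2 via (45.155,52.595): [(0, 11.695) (37.635, 41.8206) (60.7927, 75) (0, 75)]  |A|=2199.7728
4. ⊥bis P0·P3 via (38.91,55.7): [(0, 11.695) (9.697, 19.4571) (54.4665, 75) (0, 75)]  |A|=1819.5461
5. canonical 4-gon: [(0, 11.695) (9.697, 19.4571) (54.4665, 75) (0, 75)]
6. shoelace: 1819.5461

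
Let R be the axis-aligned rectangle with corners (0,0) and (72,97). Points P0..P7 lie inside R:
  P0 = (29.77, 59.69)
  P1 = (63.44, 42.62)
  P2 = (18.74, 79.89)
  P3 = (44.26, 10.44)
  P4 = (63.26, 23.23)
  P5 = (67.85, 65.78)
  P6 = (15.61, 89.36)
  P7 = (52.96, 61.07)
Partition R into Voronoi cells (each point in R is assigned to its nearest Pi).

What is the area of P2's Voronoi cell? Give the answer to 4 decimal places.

Area of P2's cell: 790.8583

1. box [0,72]×[0,97]: [(0, 0) (72, 0) (72, 97) (0, 97)]
2. ⊥bis P2·P0 via (24.255,69.79): [(0, 56.5458) (72, 95.8607) (72, 97) (0, 97)]  |A|=1497.3671
3. ⊥bis P2·P1 via (41.09,61.255): [(0, 56.5458) (68.2247, 93.7992) (70.8935, 97) (0, 97)]  |A|=1493.4456
4. ⊥bis P2·P3 via (31.5,45.165): [(0, 56.5458) (68.2247, 93.7992) (70.8935, 97) (0, 97)]  |A|=1493.4456
5. ⊥bis P2·P4 via (41,51.56): [(0, 56.5458) (68.2247, 93.7992) (70.8935, 97) (0, 97)]  |A|=1493.4456
6. ⊥bis P2·P5 via (43.295,72.835): [(0, 56.5458) (45.8003, 81.5546) (50.2379, 97) (0, 97)]  |A|=1314.3797
7. ⊥bis P2·P6 via (17.175,84.625): [(0, 78.9484) (0, 56.5458) (45.8003, 81.5546) (49.7785, 95.401)]  |A|=824.9233
8. ⊥bis P2·P7 via (35.85,70.48): [(49.5064, 95.3111) (0, 78.9484) (0, 56.5458) (40.2842, 78.5426)]  |A|=790.8583
9. canonical 4-gon: [(49.5064, 95.3111) (0, 78.9484) (0, 56.5458) (40.2842, 78.5426)]
10. shoelace: 790.8583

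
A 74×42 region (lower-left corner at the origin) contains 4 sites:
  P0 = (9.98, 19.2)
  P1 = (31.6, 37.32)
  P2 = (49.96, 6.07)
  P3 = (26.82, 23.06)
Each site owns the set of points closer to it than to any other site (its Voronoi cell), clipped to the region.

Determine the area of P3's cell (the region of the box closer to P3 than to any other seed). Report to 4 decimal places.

Area of P3's cell: 546.2672

1. box [0,74]×[0,42]: [(0, 0) (74, 0) (74, 42) (0, 42)]
2. ⊥bis P3·P0 via (18.4,21.13): [(23.2433, 0) (74, 0) (74, 42) (13.6163, 42)]  |A|=2333.9485
3. ⊥bis P3·P1 via (29.21,30.19): [(15.2508, 34.8692) (23.2433, 0) (74, 0) (74, 15.1762)]  |A|=1330.7181
4. ⊥bis P3·P2 via (38.39,14.565): [(45.7833, 24.6346) (15.2508, 34.8692) (23.2433, 0) (27.696, 0)]  |A|=546.2672
5. canonical 4-gon: [(45.7833, 24.6346) (15.2508, 34.8692) (23.2433, 0) (27.696, 0)]
6. shoelace: 546.2672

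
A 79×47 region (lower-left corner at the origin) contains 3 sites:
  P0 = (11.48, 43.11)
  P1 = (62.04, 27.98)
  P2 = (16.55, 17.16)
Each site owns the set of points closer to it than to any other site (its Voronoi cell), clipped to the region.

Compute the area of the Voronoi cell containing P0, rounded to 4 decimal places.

1. box [0,79]×[0,47]: [(0, 0) (79, 0) (79, 47) (0, 47)]
2. ⊥bis P0·P1 via (36.76,35.545): [(0, 0) (26.1232, 0) (40.1879, 47) (0, 47)]  |A|=1558.311
3. ⊥bis P0·P2 via (14.015,30.135): [(0, 27.3968) (36.4529, 34.5188) (40.1879, 47) (0, 47)]  |A|=608.0928
4. canonical 4-gon: [(0, 27.3968) (36.4529, 34.5188) (40.1879, 47) (0, 47)]
5. shoelace: 608.0928

Area of P0's cell: 608.0928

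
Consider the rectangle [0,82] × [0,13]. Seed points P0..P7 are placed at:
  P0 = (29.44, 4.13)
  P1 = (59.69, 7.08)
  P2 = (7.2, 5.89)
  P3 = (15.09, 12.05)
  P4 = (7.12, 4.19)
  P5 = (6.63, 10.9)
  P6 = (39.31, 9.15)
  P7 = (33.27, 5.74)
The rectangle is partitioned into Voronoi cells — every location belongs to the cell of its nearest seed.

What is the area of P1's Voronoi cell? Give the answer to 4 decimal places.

1. box [0,82]×[0,13]: [(0, 0) (82, 0) (82, 13) (0, 13)]
2. ⊥bis P1·P0 via (44.565,5.605): [(45.1116, 0) (82, 0) (82, 13) (43.8438, 13)]  |A|=487.7897
3. ⊥bis P1·P2 via (33.445,6.485): [(45.1116, 0) (82, 0) (82, 13) (43.8438, 13)]  |A|=487.7897
4. ⊥bis P1·P3 via (37.39,9.565): [(45.1116, 0) (82, 0) (82, 13) (43.8438, 13)]  |A|=487.7897
5. ⊥bis P1·P4 via (33.405,5.635): [(45.1116, 0) (82, 0) (82, 13) (43.8438, 13)]  |A|=487.7897
6. ⊥bis P1·P5 via (33.16,8.99): [(45.1116, 0) (82, 0) (82, 13) (43.8438, 13)]  |A|=487.7897
7. ⊥bis P1·P6 via (49.5,8.115): [(48.6758, 0) (82, 0) (82, 13) (49.9962, 13)]  |A|=424.6325
8. ⊥bis P1·P7 via (46.48,6.41): [(48.6758, 0) (82, 0) (82, 13) (49.9962, 13)]  |A|=424.6325
9. canonical 4-gon: [(48.6758, 0) (82, 0) (82, 13) (49.9962, 13)]
10. shoelace: 424.6325

Area of P1's cell: 424.6325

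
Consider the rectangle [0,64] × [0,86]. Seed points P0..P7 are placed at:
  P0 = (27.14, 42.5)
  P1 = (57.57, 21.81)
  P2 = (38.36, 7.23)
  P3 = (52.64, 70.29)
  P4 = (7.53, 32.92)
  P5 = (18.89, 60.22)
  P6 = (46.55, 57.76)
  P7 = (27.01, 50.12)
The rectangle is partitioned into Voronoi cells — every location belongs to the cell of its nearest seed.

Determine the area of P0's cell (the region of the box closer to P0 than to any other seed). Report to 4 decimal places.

1. box [0,64]×[0,86]: [(0, 0) (64, 0) (64, 86) (0, 86)]
2. ⊥bis P0·P1 via (42.355,32.155): [(0, 0) (20.4921, 0) (64, 63.9896) (64, 86) (0, 86)]  |A|=4111.9751
3. ⊥bis P0·P2 via (32.75,24.865): [(0, 14.4467) (38.6813, 26.7518) (64, 63.9896) (64, 86) (0, 86)]  |A|=3558.4664
4. ⊥bis P0·P3 via (39.89,56.395): [(0, 14.4467) (38.6813, 26.7518) (51.5572, 45.6892) (7.6264, 86) (0, 86)]  |A|=2285.2979
5. ⊥bis P0·P4 via (17.335,37.71): [(0, 73.1943) (24.8395, 22.3485) (38.6813, 26.7518) (51.5572, 45.6892) (7.6264, 86) (0, 86)]  |A|=1555.6677
6. ⊥bis P0·P5 via (23.015,51.36): [(12.9548, 46.6762) (24.8395, 22.3485) (38.6813, 26.7518) (51.5572, 45.6892) (37.8501, 58.2668)]  |A|=802.403
7. ⊥bis P0·P6 via (36.845,50.13): [(32.4313, 55.744) (12.9548, 46.6762) (24.8395, 22.3485) (38.6813, 26.7518) (46.3534, 38.0357)]  |A|=651.6837
8. ⊥bis P0·P7 via (27.075,46.31): [(39.6792, 46.525) (13.2489, 46.0741) (24.8395, 22.3485) (38.6813, 26.7518) (46.3534, 38.0357)]  |A|=521.0227
9. canonical 5-gon: [(39.6792, 46.525) (13.2489, 46.0741) (24.8395, 22.3485) (38.6813, 26.7518) (46.3534, 38.0357)]
10. shoelace: 521.0227

Area of P0's cell: 521.0227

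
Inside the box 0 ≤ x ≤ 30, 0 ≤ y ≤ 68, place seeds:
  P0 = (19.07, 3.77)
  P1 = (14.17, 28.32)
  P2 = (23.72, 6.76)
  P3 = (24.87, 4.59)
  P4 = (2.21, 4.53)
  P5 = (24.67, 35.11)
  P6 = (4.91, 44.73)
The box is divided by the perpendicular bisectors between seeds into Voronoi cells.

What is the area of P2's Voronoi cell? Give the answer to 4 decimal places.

1. box [0,30]×[0,68]: [(0, 0) (30, 0) (30, 68) (0, 68)]
2. ⊥bis P2·P0 via (21.395,5.265): [(0, 38.5382) (24.7805, 0) (30, 0) (30, 68) (0, 68)]  |A|=1562.5035
3. ⊥bis P2·P1 via (18.945,17.54): [(14.7086, 15.6635) (24.7805, 0) (30, 0) (30, 22.4368)]  |A|=212.4228
4. ⊥bis P2·P3 via (24.295,5.675): [(14.7086, 15.6635) (21.9354, 4.4245) (30, 8.6984) (30, 22.4368)]  |A|=165.8014
5. ⊥bis P2·P4 via (12.965,5.645): [(14.7086, 15.6635) (21.9354, 4.4245) (30, 8.6984) (30, 22.4368)]  |A|=165.8014
6. ⊥bis P2·P5 via (24.195,20.935): [(26.4397, 20.8598) (14.7086, 15.6635) (21.9354, 4.4245) (30, 8.6984) (30, 20.7405)]  |A|=162.7817
7. ⊥bis P2·P6 via (14.315,25.745): [(26.4397, 20.8598) (14.7086, 15.6635) (21.9354, 4.4245) (30, 8.6984) (30, 20.7405)]  |A|=162.7817
8. canonical 5-gon: [(26.4397, 20.8598) (14.7086, 15.6635) (21.9354, 4.4245) (30, 8.6984) (30, 20.7405)]
9. shoelace: 162.7817

Area of P2's cell: 162.7817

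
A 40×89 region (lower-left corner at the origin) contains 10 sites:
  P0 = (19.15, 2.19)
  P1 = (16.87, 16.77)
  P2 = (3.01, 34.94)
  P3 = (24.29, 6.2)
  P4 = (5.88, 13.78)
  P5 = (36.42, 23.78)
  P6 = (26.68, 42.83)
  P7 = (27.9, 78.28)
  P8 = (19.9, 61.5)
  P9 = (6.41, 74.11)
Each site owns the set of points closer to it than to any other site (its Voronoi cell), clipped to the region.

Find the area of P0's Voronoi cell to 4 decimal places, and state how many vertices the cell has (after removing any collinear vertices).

Area of P0's cell: 108.5233 (4 vertices)

1. box [0,40]×[0,89]: [(0, 0) (40, 0) (40, 89) (0, 89)]
2. ⊥bis P0·P1 via (18.01,9.48): [(0, 6.6636) (0, 0) (40, 0) (40, 12.9188)]  |A|=391.6477
3. ⊥bis P0·P2 via (11.08,18.565): [(0, 6.6636) (0, 0) (40, 0) (40, 12.9188)]  |A|=391.6477
4. ⊥bis P0·P3 via (21.72,4.195): [(17.6418, 9.4224) (0, 6.6636) (0, 0) (24.9928, 0)]  |A|=176.5253
5. ⊥bis P0·P4 via (12.515,7.985): [(17.6418, 9.4224) (13.158, 8.7213) (5.5409, 0) (24.9928, 0)]  |A|=108.5233
6. ⊥bis P0·P5 via (27.785,12.985): [(17.6418, 9.4224) (13.158, 8.7213) (5.5409, 0) (24.9928, 0)]  |A|=108.5233
7. ⊥bis P0·P6 via (22.915,22.51): [(17.6418, 9.4224) (13.158, 8.7213) (5.5409, 0) (24.9928, 0)]  |A|=108.5233
8. ⊥bis P0·P7 via (23.525,40.235): [(17.6418, 9.4224) (13.158, 8.7213) (5.5409, 0) (24.9928, 0)]  |A|=108.5233
9. ⊥bis P0·P8 via (19.525,31.845): [(17.6418, 9.4224) (13.158, 8.7213) (5.5409, 0) (24.9928, 0)]  |A|=108.5233
10. ⊥bis P0·P9 via (12.78,38.15): [(17.6418, 9.4224) (13.158, 8.7213) (5.5409, 0) (24.9928, 0)]  |A|=108.5233
11. canonical 4-gon: [(17.6418, 9.4224) (13.158, 8.7213) (5.5409, 0) (24.9928, 0)]
12. shoelace: 108.5233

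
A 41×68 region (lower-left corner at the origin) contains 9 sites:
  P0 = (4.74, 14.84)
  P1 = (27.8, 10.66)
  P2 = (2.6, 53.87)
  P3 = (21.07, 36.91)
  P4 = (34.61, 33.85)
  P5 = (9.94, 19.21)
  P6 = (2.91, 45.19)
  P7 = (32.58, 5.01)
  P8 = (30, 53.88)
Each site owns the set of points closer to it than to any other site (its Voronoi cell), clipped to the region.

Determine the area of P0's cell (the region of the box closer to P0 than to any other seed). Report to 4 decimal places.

Area of P0's cell: 249.8790

1. box [0,41]×[0,68]: [(0, 0) (41, 0) (41, 68) (0, 68)]
2. ⊥bis P0·P1 via (16.27,12.75): [(0, 0) (13.9589, 0) (26.285, 68) (0, 68)]  |A|=1368.2897
3. ⊥bis P0·P2 via (3.67,34.355): [(0, 34.1538) (0, 0) (13.9589, 0) (20.3521, 35.2697)]  |A|=593.7119
4. ⊥bis P0·P3 via (12.905,25.875): [(1.5978, 34.2414) (0, 34.1538) (0, 0) (13.9589, 0) (17.9698, 22.1274)]  |A|=471.7006
5. ⊥bis P0·P4 via (19.675,24.345): [(1.5978, 34.2414) (0, 34.1538) (0, 0) (13.9589, 0) (17.9698, 22.1274)]  |A|=471.7006
6. ⊥bis P0·P5 via (7.34,17.025): [(0, 25.7591) (0, 0) (13.9589, 0) (15.323, 7.5258)]  |A|=249.879
7. ⊥bis P0·P6 via (3.825,30.015): [(0, 25.7591) (0, 0) (13.9589, 0) (15.323, 7.5258)]  |A|=249.879
8. ⊥bis P0·P7 via (18.66,9.925): [(0, 25.7591) (0, 0) (13.9589, 0) (15.323, 7.5258)]  |A|=249.879
9. ⊥bis P0·P8 via (17.37,34.36): [(0, 25.7591) (0, 0) (13.9589, 0) (15.323, 7.5258)]  |A|=249.879
10. canonical 4-gon: [(0, 25.7591) (0, 0) (13.9589, 0) (15.323, 7.5258)]
11. shoelace: 249.879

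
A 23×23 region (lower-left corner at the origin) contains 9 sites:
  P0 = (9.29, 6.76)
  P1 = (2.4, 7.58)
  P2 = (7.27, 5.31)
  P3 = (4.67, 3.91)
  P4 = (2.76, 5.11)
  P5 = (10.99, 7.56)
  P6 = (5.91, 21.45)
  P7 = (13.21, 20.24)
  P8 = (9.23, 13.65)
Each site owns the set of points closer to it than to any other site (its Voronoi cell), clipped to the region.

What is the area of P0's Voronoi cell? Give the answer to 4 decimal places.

1. box [0,23]×[0,23]: [(0, 0) (23, 0) (23, 23) (0, 23)]
2. ⊥bis P0·P1 via (5.845,7.17): [(4.9917, 0) (23, 0) (23, 23) (7.729, 23)]  |A|=382.7125
3. ⊥bis P0·P2 via (8.28,6.035): [(6.0754, 9.1062) (12.6121, 0) (23, 0) (23, 23) (7.729, 23)]  |A|=348.0162
4. ⊥bis P0·P3 via (6.98,5.335): [(6.0754, 9.1062) (12.6121, 0) (23, 0) (23, 23) (7.729, 23)]  |A|=348.0162
5. ⊥bis P0·P4 via (6.025,5.935): [(6.0754, 9.1062) (12.6121, 0) (23, 0) (23, 23) (7.729, 23)]  |A|=348.0162
6. ⊥bis P0·P5 via (10.14,7.16): [(6.711, 14.4466) (6.0754, 9.1062) (12.6121, 0) (13.5094, 0)]  |A|=26.8299
7. ⊥bis P0·P6 via (7.6,14.105): [(6.9429, 13.9538) (6.6442, 13.8851) (6.0754, 9.1062) (12.6121, 0) (13.5094, 0)]  |A|=26.7483
8. ⊥bis P0·P7 via (11.25,13.5): [(6.9429, 13.9538) (6.6442, 13.8851) (6.0754, 9.1062) (12.6121, 0) (13.5094, 0)]  |A|=26.7483
9. ⊥bis P0·P8 via (9.26,10.205): [(8.7093, 10.2002) (6.203, 10.1784) (6.0754, 9.1062) (12.6121, 0) (13.5094, 0)]  |A|=21.4867
10. canonical 5-gon: [(8.7093, 10.2002) (6.203, 10.1784) (6.0754, 9.1062) (12.6121, 0) (13.5094, 0)]
11. shoelace: 21.4867

Area of P0's cell: 21.4867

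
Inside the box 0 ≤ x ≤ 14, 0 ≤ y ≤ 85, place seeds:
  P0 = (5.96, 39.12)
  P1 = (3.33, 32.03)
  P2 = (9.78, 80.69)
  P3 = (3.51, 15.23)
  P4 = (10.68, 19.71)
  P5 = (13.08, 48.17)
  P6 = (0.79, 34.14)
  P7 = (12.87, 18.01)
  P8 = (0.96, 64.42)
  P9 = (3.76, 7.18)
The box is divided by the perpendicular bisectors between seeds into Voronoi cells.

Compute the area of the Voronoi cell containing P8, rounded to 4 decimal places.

Area of P8's cell: 215.4774

1. box [0,14]×[0,85]: [(0, 0) (14, 0) (14, 85) (0, 85)]
2. ⊥bis P8·P0 via (3.46,51.77): [(0, 51.0862) (14, 53.853) (14, 85) (0, 85)]  |A|=455.4255
3. ⊥bis P8·P1 via (2.145,48.225): [(0, 51.0862) (14, 53.853) (14, 85) (0, 85)]  |A|=455.4255
4. ⊥bis P8·P2 via (5.37,72.555): [(0, 75.4661) (0, 51.0862) (14, 53.853) (14, 67.8767)]  |A|=268.8248
5. ⊥bis P8·P3 via (2.235,39.825): [(0, 75.4661) (0, 51.0862) (14, 53.853) (14, 67.8767)]  |A|=268.8248
6. ⊥bis P8·P4 via (5.82,42.065): [(0, 75.4661) (0, 51.0862) (14, 53.853) (14, 67.8767)]  |A|=268.8248
7. ⊥bis P8·P5 via (7.02,56.295): [(0, 75.4661) (0, 51.0862) (0.0493, 51.096) (14, 61.501) (14, 67.8767)]  |A|=215.4774
8. ⊥bis P8·P6 via (0.875,49.28): [(0, 75.4661) (0, 51.0862) (0.0493, 51.096) (14, 61.501) (14, 67.8767)]  |A|=215.4774
9. ⊥bis P8·P7 via (6.915,41.215): [(0, 75.4661) (0, 51.0862) (0.0493, 51.096) (14, 61.501) (14, 67.8767)]  |A|=215.4774
10. ⊥bis P8·P9 via (2.36,35.8): [(0, 75.4661) (0, 51.0862) (0.0493, 51.096) (14, 61.501) (14, 67.8767)]  |A|=215.4774
11. canonical 5-gon: [(0, 75.4661) (0, 51.0862) (0.0493, 51.096) (14, 61.501) (14, 67.8767)]
12. shoelace: 215.4774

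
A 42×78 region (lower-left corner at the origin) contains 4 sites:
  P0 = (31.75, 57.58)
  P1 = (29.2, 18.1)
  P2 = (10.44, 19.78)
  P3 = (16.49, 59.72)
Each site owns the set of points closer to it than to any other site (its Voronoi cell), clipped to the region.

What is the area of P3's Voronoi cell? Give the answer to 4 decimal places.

Area of P3's cell: 914.8169

1. box [0,42]×[0,78]: [(0, 0) (42, 0) (42, 78) (0, 78)]
2. ⊥bis P3·P0 via (24.12,58.65): [(0, 0) (15.8952, 0) (26.8336, 78) (0, 78)]  |A|=1666.4204
3. ⊥bis P3·P1 via (22.845,38.91): [(0, 31.9335) (21.2849, 38.4336) (26.8336, 78) (0, 78)]  |A|=1021.1147
4. ⊥bis P3·P2 via (13.465,39.75): [(0, 41.7896) (21.303, 38.5627) (26.8336, 78) (0, 78)]  |A|=914.8169
5. canonical 4-gon: [(0, 41.7896) (21.303, 38.5627) (26.8336, 78) (0, 78)]
6. shoelace: 914.8169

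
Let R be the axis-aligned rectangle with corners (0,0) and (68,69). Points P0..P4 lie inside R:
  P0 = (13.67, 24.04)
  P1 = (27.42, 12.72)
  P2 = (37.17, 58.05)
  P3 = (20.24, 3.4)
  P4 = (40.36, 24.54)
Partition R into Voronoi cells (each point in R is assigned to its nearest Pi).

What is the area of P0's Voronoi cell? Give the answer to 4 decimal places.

Area of P0's cell: 939.4884

1. box [0,68]×[0,69]: [(0, 0) (68, 0) (68, 69) (0, 69)]
2. ⊥bis P0·P1 via (20.545,18.38): [(0, 0) (5.4132, 0) (62.2191, 69) (0, 69)]  |A|=2333.3148
3. ⊥bis P0·P2 via (25.42,41.045): [(0, 58.6095) (0, 0) (5.4132, 0) (34.2063, 34.9739)]  |A|=1097.0691
4. ⊥bis P0·P3 via (16.955,13.72): [(0, 58.6095) (0, 8.323) (16.621, 13.6137) (34.2063, 34.9739)]  |A|=991.0536
5. ⊥bis P0·P4 via (27.015,24.29): [(26.7179, 40.1482) (0, 58.6095) (0, 8.323) (16.621, 13.6137) (26.9793, 26.1955)]  |A|=939.4884
6. canonical 5-gon: [(26.7179, 40.1482) (0, 58.6095) (0, 8.323) (16.621, 13.6137) (26.9793, 26.1955)]
7. shoelace: 939.4884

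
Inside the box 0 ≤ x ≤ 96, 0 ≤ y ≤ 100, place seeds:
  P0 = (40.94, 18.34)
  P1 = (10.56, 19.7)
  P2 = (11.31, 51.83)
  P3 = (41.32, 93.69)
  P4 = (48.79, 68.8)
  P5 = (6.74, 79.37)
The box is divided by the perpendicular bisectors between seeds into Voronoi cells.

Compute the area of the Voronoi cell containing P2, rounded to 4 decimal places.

1. box [0,96]×[0,100]: [(0, 0) (96, 0) (96, 100) (0, 100)]
2. ⊥bis P2·P0 via (26.125,35.085): [(0, 11.9711) (96, 96.9063) (96, 100) (0, 100)]  |A|=4373.8824
3. ⊥bis P2·P1 via (10.935,35.765): [(0, 36.0203) (26.4834, 35.4021) (96, 96.9063) (96, 100) (0, 100)]  |A|=4055.4315
4. ⊥bis P2·P3 via (26.315,72.76): [(0, 91.6256) (0, 36.0203) (26.4834, 35.4021) (49.7326, 55.9716)]  |A|=1662.2601
5. ⊥bis P2·P4 via (30.05,60.315): [(23.5022, 74.7766) (0, 91.6256) (0, 36.0203) (26.4834, 35.4021) (37.0836, 44.7805)]  |A|=1396.5553
6. ⊥bis P2·P5 via (9.025,65.6): [(26.355, 68.4758) (0, 64.1024) (0, 36.0203) (26.4834, 35.4021) (37.0836, 44.7805)]  |A|=983.8607
7. canonical 5-gon: [(26.355, 68.4758) (0, 64.1024) (0, 36.0203) (26.4834, 35.4021) (37.0836, 44.7805)]
8. shoelace: 983.8607

Area of P2's cell: 983.8607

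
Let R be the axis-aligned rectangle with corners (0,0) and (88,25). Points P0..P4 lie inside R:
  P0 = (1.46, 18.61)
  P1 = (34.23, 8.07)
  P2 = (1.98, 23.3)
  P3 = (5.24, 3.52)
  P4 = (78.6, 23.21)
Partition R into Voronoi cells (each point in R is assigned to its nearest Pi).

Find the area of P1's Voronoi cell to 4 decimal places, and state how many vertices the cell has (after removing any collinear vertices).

1. box [0,88]×[0,25]: [(0, 0) (88, 0) (88, 25) (0, 25)]
2. ⊥bis P1·P0 via (17.845,13.34): [(13.5544, 0) (88, 0) (88, 25) (21.5953, 25)]  |A|=1760.6293
3. ⊥bis P1·P2 via (18.105,15.685): [(19.6547, 18.9665) (13.5544, 0) (88, 0) (88, 25) (22.504, 25)]  |A|=1757.888
4. ⊥bis P1·P3 via (19.735,5.795): [(19.6547, 18.9665) (18.3193, 14.8148) (20.6445, 0) (88, 0) (88, 25) (22.504, 25)]  |A|=1705.3685
5. ⊥bis P1·P4 via (56.415,15.64): [(19.6547, 18.9665) (18.3193, 14.8148) (20.6445, 0) (61.7517, 0) (53.2212, 25) (22.504, 25)]  |A|=942.5294
6. canonical 6-gon: [(19.6547, 18.9665) (18.3193, 14.8148) (20.6445, 0) (61.7517, 0) (53.2212, 25) (22.504, 25)]
7. shoelace: 942.5294

Area of P1's cell: 942.5294 (6 vertices)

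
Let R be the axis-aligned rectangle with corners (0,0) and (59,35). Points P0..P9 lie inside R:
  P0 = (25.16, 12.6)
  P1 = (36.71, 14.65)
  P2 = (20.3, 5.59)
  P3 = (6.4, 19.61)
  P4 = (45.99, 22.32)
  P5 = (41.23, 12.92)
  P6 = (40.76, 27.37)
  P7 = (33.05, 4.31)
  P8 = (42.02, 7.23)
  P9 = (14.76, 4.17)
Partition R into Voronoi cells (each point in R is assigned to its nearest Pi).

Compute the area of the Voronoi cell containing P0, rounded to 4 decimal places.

1. box [0,59]×[0,35]: [(0, 0) (59, 0) (59, 35) (0, 35)]
2. ⊥bis P0·P1 via (30.935,13.625): [(0, 0) (33.3533, 0) (27.1412, 35) (0, 35)]  |A|=1058.653
3. ⊥bis P0·P2 via (22.73,9.095): [(0, 24.8536) (33.0032, 1.9727) (27.1412, 35) (0, 35)]  |A|=615.6319
4. ⊥bis P0·P3 via (15.78,16.105): [(15.1296, 14.3643) (33.0032, 1.9727) (27.1412, 35) (22.8404, 35)]  |A|=303.2127
5. ⊥bis P0·P4 via (35.575,17.46): [(15.1296, 14.3643) (33.0032, 1.9727) (27.1412, 35) (22.8404, 35)]  |A|=303.2127
6. ⊥bis P0·P5 via (33.195,12.76): [(15.1296, 14.3643) (33.0032, 1.9727) (27.1412, 35) (22.8404, 35)]  |A|=303.2127
7. ⊥bis P0·P6 via (32.96,19.985): [(21.6812, 31.8976) (15.1296, 14.3643) (33.0032, 1.9727) (29.0785, 24.0846)]  |A|=263.7373
8. ⊥bis P0·P7 via (29.105,8.455): [(21.6812, 31.8976) (15.1296, 14.3643) (26.8073, 6.2682) (31.4556, 10.6921) (29.0785, 24.0846)]  |A|=240.049
9. ⊥bis P0·P8 via (33.59,9.915): [(21.6812, 31.8976) (15.1296, 14.3643) (26.8073, 6.2682) (31.4556, 10.6921) (29.0785, 24.0846)]  |A|=240.049
10. ⊥bis P0·P9 via (19.96,8.385): [(21.6812, 31.8976) (15.1296, 14.3643) (26.8073, 6.2682) (31.4556, 10.6921) (29.0785, 24.0846)]  |A|=240.049
11. canonical 5-gon: [(21.6812, 31.8976) (15.1296, 14.3643) (26.8073, 6.2682) (31.4556, 10.6921) (29.0785, 24.0846)]
12. shoelace: 240.049

Area of P0's cell: 240.0490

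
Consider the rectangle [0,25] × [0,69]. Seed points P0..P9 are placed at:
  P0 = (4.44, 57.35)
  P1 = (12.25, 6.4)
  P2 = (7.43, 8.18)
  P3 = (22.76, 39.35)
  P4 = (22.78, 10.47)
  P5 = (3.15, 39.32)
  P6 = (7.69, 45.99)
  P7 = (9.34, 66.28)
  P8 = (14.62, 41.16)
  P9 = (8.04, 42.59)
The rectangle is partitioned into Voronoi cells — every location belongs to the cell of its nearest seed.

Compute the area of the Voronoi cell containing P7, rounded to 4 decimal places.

1. box [0,25]×[0,69]: [(0, 0) (25, 0) (25, 69) (0, 69)]
2. ⊥bis P7·P0 via (6.89,61.815): [(0, 65.5956) (25, 51.8778) (25, 69) (0, 69)]  |A|=256.5819
3. ⊥bis P7·P1 via (10.795,36.34): [(0, 65.5956) (25, 51.8778) (25, 69) (0, 69)]  |A|=256.5819
4. ⊥bis P7·P2 via (8.385,37.23): [(0, 65.5956) (25, 51.8778) (25, 69) (0, 69)]  |A|=256.5819
5. ⊥bis P7·P3 via (16.05,52.815): [(0, 65.5956) (19.8453, 54.7063) (25, 57.275) (25, 69) (0, 69)]  |A|=242.6713
6. ⊥bis P7·P4 via (16.06,38.375): [(0, 65.5956) (19.8453, 54.7063) (25, 57.275) (25, 69) (0, 69)]  |A|=242.6713
7. ⊥bis P7·P5 via (6.245,52.8): [(0, 65.5956) (19.8453, 54.7063) (25, 57.275) (25, 69) (0, 69)]  |A|=242.6713
8. ⊥bis P7·P6 via (8.515,56.135): [(0, 65.5956) (18.7598, 55.3019) (20.7205, 55.1424) (25, 57.275) (25, 69) (0, 69)]  |A|=242.1739
9. ⊥bis P7·P8 via (11.98,53.72): [(0, 65.5956) (18.7598, 55.3019) (19.2978, 55.2581) (22.1598, 55.8597) (25, 57.275) (25, 69) (0, 69)]  |A|=241.5804
10. ⊥bis P7·P9 via (8.69,54.435): [(0, 65.5956) (18.7598, 55.3019) (19.2978, 55.2581) (22.1598, 55.8597) (25, 57.275) (25, 69) (0, 69)]  |A|=241.5804
11. canonical 7-gon: [(0, 65.5956) (18.7598, 55.3019) (19.2978, 55.2581) (22.1598, 55.8597) (25, 57.275) (25, 69) (0, 69)]
12. shoelace: 241.5804

Area of P7's cell: 241.5804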